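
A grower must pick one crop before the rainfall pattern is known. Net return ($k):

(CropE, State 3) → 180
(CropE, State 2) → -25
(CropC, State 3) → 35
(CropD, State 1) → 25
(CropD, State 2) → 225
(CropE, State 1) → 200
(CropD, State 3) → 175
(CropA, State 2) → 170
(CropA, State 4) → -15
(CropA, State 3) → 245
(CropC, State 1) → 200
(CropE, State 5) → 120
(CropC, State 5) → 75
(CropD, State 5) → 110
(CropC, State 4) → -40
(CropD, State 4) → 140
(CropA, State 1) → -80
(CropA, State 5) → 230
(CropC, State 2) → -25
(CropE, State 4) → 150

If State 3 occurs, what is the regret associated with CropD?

Best payoff under State 3 is 245.
Regret = 245 − 175 = 70.

70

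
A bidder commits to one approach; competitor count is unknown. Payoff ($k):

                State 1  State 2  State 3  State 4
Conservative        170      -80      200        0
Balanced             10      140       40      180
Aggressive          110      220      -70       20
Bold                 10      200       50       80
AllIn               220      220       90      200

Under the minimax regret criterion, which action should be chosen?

Column bests: State 1=220, State 2=220, State 3=200, State 4=200.
Conservative regrets: 50, 300, 0, 200 → max 300
Balanced regrets: 210, 80, 160, 20 → max 210
Aggressive regrets: 110, 0, 270, 180 → max 270
Bold regrets: 210, 20, 150, 120 → max 210
AllIn regrets: 0, 0, 110, 0 → max 110
Smallest max regret = 110 → AllIn.

AllIn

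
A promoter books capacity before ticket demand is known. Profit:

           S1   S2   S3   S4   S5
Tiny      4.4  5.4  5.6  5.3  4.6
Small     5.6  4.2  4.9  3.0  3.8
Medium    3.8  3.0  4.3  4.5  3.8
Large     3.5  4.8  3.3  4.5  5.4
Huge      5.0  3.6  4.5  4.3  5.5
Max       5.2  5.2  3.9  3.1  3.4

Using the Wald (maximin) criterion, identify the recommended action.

Tiny

Row minima: Tiny=4.4, Small=3.0, Medium=3.0, Large=3.3, Huge=3.6, Max=3.1
Best worst-case = 4.4 → Tiny.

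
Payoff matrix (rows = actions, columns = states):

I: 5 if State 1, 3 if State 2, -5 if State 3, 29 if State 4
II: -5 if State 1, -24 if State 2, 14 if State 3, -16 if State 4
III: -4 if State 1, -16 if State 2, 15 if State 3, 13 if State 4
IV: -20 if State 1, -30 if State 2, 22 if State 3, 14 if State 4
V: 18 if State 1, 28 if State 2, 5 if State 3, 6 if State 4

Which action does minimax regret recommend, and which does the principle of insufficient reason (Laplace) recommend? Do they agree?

Column bests: State 1=18, State 2=28, State 3=22, State 4=29.
I regrets: 13, 25, 27, 0 → max 27
II regrets: 23, 52, 8, 45 → max 52
III regrets: 22, 44, 7, 16 → max 44
IV regrets: 38, 58, 0, 15 → max 58
V regrets: 0, 0, 17, 23 → max 23
Smallest max regret = 23 → V.
Row averages: I=8, II=-7.75, III=2, IV=-3.5, V=14.25
Highest average = 14.25 → V.

minimax regret → V; laplace → V (agree)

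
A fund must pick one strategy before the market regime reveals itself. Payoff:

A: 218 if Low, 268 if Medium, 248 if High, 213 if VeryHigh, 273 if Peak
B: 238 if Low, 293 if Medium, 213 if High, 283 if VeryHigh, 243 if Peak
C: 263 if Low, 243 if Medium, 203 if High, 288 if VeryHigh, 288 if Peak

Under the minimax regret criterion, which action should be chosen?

Column bests: Low=263, Medium=293, High=248, VeryHigh=288, Peak=288.
A regrets: 45, 25, 0, 75, 15 → max 75
B regrets: 25, 0, 35, 5, 45 → max 45
C regrets: 0, 50, 45, 0, 0 → max 50
Smallest max regret = 45 → B.

B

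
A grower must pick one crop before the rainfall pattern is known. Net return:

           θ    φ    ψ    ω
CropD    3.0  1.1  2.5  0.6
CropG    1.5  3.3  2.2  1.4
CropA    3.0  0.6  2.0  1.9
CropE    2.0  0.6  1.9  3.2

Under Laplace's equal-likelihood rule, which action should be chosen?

Row averages: CropD=1.8, CropG=2.1, CropA=1.875, CropE=1.925
Highest average = 2.1 → CropG.

CropG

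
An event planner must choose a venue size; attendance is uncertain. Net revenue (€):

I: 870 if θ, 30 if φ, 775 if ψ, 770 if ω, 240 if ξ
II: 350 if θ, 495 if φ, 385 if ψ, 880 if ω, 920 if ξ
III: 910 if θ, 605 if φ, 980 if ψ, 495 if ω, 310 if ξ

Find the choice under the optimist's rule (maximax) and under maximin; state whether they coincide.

Row maxima: I=870, II=920, III=980
Best best-case = 980 → III.
Row minima: I=30, II=350, III=310
Best worst-case = 350 → II.

maximax → III; maximin → II (disagree)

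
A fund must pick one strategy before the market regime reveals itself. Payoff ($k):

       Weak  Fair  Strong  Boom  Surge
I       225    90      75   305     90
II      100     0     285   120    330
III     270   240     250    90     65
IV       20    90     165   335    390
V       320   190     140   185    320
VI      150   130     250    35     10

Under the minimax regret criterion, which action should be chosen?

Column bests: Weak=320, Fair=240, Strong=285, Boom=335, Surge=390.
I regrets: 95, 150, 210, 30, 300 → max 300
II regrets: 220, 240, 0, 215, 60 → max 240
III regrets: 50, 0, 35, 245, 325 → max 325
IV regrets: 300, 150, 120, 0, 0 → max 300
V regrets: 0, 50, 145, 150, 70 → max 150
VI regrets: 170, 110, 35, 300, 380 → max 380
Smallest max regret = 150 → V.

V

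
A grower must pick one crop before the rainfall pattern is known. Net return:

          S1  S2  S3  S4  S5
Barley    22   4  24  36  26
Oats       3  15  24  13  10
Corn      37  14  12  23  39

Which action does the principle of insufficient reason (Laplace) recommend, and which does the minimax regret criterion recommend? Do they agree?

laplace → Corn; minimax regret → Corn (agree)

Row averages: Barley=22.4, Oats=13, Corn=25
Highest average = 25 → Corn.
Column bests: S1=37, S2=15, S3=24, S4=36, S5=39.
Barley regrets: 15, 11, 0, 0, 13 → max 15
Oats regrets: 34, 0, 0, 23, 29 → max 34
Corn regrets: 0, 1, 12, 13, 0 → max 13
Smallest max regret = 13 → Corn.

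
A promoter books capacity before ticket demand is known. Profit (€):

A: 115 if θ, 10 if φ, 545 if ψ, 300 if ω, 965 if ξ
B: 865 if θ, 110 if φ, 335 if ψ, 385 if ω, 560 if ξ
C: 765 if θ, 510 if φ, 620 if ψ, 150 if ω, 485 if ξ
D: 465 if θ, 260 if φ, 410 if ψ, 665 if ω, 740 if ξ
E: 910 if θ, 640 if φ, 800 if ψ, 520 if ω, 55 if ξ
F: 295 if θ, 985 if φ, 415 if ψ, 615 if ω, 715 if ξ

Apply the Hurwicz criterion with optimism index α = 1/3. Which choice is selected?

A: 1/3·965 + 2/3·10 = 985/3
B: 1/3·865 + 2/3·110 = 1085/3
C: 1/3·765 + 2/3·150 = 355
D: 1/3·740 + 2/3·260 = 420
E: 1/3·910 + 2/3·55 = 340
F: 1/3·985 + 2/3·295 = 525
Highest Hurwicz score = 525 → F.

F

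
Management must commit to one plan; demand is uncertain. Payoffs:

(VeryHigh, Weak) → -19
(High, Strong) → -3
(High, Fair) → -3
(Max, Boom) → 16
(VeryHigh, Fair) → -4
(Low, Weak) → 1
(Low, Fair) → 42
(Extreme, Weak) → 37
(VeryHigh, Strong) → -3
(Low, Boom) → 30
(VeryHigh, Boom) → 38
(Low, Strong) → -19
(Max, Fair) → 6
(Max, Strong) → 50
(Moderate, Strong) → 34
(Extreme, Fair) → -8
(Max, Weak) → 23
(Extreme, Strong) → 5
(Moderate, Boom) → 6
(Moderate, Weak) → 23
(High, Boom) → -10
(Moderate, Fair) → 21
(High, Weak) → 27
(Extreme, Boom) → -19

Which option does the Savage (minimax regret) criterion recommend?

Column bests: Weak=37, Fair=42, Strong=50, Boom=38.
Low regrets: 36, 0, 69, 8 → max 69
Moderate regrets: 14, 21, 16, 32 → max 32
High regrets: 10, 45, 53, 48 → max 53
VeryHigh regrets: 56, 46, 53, 0 → max 56
Extreme regrets: 0, 50, 45, 57 → max 57
Max regrets: 14, 36, 0, 22 → max 36
Smallest max regret = 32 → Moderate.

Moderate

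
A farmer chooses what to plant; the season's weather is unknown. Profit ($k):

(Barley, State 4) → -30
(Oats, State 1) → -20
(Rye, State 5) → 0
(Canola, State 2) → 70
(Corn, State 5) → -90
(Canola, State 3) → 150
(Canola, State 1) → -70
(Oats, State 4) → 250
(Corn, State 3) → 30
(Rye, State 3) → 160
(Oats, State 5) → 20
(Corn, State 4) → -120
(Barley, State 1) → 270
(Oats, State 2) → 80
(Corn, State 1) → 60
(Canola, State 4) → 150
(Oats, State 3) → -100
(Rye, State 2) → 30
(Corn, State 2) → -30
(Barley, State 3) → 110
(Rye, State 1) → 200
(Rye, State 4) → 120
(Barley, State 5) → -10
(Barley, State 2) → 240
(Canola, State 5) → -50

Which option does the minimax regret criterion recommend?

Rye

Column bests: State 1=270, State 2=240, State 3=160, State 4=250, State 5=20.
Corn regrets: 210, 270, 130, 370, 110 → max 370
Canola regrets: 340, 170, 10, 100, 70 → max 340
Rye regrets: 70, 210, 0, 130, 20 → max 210
Barley regrets: 0, 0, 50, 280, 30 → max 280
Oats regrets: 290, 160, 260, 0, 0 → max 290
Smallest max regret = 210 → Rye.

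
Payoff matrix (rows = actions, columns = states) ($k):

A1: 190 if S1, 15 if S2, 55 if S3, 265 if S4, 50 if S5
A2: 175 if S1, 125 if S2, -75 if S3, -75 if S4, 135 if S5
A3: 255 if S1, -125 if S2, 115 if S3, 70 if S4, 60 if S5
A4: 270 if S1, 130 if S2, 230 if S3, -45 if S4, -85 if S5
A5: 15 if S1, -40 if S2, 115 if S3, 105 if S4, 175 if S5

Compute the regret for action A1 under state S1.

80

Best payoff under S1 is 270.
Regret = 270 − 190 = 80.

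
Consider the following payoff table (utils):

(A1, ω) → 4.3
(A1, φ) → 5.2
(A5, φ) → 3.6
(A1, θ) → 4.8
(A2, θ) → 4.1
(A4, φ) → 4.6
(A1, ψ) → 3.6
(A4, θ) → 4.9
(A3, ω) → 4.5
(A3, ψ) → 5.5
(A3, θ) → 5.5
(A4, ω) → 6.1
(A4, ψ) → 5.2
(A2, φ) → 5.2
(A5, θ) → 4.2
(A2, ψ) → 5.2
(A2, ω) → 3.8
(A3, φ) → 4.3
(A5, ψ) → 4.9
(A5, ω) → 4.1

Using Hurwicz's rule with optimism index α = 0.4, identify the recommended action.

A4

A1: 0.4·5.2 + 0.6·3.6 = 4.24
A2: 0.4·5.2 + 0.6·3.8 = 4.36
A3: 0.4·5.5 + 0.6·4.3 = 4.78
A4: 0.4·6.1 + 0.6·4.6 = 5.2
A5: 0.4·4.9 + 0.6·3.6 = 4.12
Highest Hurwicz score = 5.2 → A4.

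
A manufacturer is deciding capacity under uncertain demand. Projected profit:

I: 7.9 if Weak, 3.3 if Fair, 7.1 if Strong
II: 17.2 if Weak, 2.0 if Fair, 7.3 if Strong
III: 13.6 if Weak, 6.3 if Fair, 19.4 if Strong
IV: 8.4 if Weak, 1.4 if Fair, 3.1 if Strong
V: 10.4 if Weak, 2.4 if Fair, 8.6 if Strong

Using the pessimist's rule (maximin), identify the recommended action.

III

Row minima: I=3.3, II=2.0, III=6.3, IV=1.4, V=2.4
Best worst-case = 6.3 → III.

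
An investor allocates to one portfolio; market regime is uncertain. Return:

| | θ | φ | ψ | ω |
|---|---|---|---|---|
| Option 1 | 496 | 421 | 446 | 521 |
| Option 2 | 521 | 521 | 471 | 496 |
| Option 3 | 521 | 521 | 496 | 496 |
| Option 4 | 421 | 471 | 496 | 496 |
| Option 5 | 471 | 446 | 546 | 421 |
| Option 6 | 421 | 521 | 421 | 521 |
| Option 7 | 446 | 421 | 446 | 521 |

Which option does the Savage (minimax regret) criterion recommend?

Column bests: θ=521, φ=521, ψ=546, ω=521.
Option 1 regrets: 25, 100, 100, 0 → max 100
Option 2 regrets: 0, 0, 75, 25 → max 75
Option 3 regrets: 0, 0, 50, 25 → max 50
Option 4 regrets: 100, 50, 50, 25 → max 100
Option 5 regrets: 50, 75, 0, 100 → max 100
Option 6 regrets: 100, 0, 125, 0 → max 125
Option 7 regrets: 75, 100, 100, 0 → max 100
Smallest max regret = 50 → Option 3.

Option 3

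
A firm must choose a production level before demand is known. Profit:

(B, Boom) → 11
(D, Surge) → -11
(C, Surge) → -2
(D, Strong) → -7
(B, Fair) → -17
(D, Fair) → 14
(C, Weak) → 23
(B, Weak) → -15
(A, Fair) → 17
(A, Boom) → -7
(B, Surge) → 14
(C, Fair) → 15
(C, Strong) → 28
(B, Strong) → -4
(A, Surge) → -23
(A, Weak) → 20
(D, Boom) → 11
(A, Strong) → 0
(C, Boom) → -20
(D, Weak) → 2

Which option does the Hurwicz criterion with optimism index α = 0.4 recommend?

C

A: 0.4·20 + 0.6·(-23) = -5.8
B: 0.4·14 + 0.6·(-17) = -4.6
C: 0.4·28 + 0.6·(-20) = -0.8
D: 0.4·14 + 0.6·(-11) = -1
Highest Hurwicz score = -0.8 → C.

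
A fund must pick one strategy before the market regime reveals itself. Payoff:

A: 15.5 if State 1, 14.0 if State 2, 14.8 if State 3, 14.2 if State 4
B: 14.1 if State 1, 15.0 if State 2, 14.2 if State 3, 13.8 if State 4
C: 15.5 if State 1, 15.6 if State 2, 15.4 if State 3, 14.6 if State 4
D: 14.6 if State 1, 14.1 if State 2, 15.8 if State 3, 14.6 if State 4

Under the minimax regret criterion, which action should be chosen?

Column bests: State 1=15.5, State 2=15.6, State 3=15.8, State 4=14.6.
A regrets: 0.0, 1.6, 1.0, 0.4 → max 1.6
B regrets: 1.4, 0.6, 1.6, 0.8 → max 1.6
C regrets: 0.0, 0.0, 0.4, 0.0 → max 0.4
D regrets: 0.9, 1.5, 0.0, 0.0 → max 1.5
Smallest max regret = 0.4 → C.

C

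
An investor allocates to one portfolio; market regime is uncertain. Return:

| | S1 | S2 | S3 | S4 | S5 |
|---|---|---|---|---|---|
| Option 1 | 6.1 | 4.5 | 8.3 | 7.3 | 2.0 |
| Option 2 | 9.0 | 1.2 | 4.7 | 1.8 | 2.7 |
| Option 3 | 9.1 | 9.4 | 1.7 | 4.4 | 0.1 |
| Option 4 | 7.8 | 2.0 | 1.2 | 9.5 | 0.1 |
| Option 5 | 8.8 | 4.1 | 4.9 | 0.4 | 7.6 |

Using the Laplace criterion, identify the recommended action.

Row averages: Option 1=5.64, Option 2=3.88, Option 3=4.94, Option 4=4.12, Option 5=5.16
Highest average = 5.64 → Option 1.

Option 1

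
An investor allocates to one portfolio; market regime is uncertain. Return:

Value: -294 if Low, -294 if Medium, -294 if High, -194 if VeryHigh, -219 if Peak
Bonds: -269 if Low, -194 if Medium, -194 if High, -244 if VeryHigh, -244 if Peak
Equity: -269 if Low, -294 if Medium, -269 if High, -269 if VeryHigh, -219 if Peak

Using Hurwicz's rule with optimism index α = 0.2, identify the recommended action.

Value: 0.2·(-194) + 0.8·(-294) = -274
Bonds: 0.2·(-194) + 0.8·(-269) = -254
Equity: 0.2·(-219) + 0.8·(-294) = -279
Highest Hurwicz score = -254 → Bonds.

Bonds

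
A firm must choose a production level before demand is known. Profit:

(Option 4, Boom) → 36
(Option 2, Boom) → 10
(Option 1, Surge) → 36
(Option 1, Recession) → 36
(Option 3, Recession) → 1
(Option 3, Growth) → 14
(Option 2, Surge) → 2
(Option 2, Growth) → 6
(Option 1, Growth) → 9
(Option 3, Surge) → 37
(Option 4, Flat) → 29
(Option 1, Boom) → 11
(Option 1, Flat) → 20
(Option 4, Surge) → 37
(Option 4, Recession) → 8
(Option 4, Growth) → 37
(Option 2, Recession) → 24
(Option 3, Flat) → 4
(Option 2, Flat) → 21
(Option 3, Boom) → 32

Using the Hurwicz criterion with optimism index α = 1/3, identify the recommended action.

Option 1

Option 1: 1/3·36 + 2/3·9 = 18
Option 2: 1/3·24 + 2/3·2 = 28/3
Option 3: 1/3·37 + 2/3·1 = 13
Option 4: 1/3·37 + 2/3·8 = 53/3
Highest Hurwicz score = 18 → Option 1.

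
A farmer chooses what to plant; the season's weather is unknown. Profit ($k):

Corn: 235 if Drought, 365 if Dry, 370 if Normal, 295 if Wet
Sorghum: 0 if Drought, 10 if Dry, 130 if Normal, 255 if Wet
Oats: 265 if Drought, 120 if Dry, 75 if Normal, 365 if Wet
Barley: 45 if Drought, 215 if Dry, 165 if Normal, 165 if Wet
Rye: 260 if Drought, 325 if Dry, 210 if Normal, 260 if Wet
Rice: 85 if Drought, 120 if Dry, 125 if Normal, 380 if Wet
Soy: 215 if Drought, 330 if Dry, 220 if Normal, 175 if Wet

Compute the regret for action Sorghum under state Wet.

Best payoff under Wet is 380.
Regret = 380 − 255 = 125.

125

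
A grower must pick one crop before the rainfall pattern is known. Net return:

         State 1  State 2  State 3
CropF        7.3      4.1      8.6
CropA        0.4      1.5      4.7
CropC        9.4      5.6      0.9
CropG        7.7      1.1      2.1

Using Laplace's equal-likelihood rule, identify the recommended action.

CropF

Row averages: CropF=20/3, CropA=2.2, CropC=5.3, CropG=109/30
Highest average = 20/3 → CropF.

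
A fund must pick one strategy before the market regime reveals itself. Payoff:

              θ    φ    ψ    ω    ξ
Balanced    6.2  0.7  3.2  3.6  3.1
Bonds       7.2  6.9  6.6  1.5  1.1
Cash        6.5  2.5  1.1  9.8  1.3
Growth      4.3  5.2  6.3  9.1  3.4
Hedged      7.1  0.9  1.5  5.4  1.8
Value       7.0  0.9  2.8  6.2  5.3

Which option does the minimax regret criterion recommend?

Growth

Column bests: θ=7.2, φ=6.9, ψ=6.6, ω=9.8, ξ=5.3.
Balanced regrets: 1.0, 6.2, 3.4, 6.2, 2.2 → max 6.2
Bonds regrets: 0.0, 0.0, 0.0, 8.3, 4.2 → max 8.3
Cash regrets: 0.7, 4.4, 5.5, 0.0, 4.0 → max 5.5
Growth regrets: 2.9, 1.7, 0.3, 0.7, 1.9 → max 2.9
Hedged regrets: 0.1, 6.0, 5.1, 4.4, 3.5 → max 6.0
Value regrets: 0.2, 6.0, 3.8, 3.6, 0.0 → max 6.0
Smallest max regret = 2.9 → Growth.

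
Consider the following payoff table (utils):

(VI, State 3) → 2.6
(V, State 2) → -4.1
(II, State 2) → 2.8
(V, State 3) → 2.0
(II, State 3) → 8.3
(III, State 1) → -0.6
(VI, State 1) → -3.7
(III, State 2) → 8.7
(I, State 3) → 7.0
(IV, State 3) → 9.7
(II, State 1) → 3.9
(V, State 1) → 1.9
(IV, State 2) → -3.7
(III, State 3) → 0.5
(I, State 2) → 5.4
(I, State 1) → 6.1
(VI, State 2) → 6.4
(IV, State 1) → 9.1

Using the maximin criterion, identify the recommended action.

I

Row minima: I=5.4, II=2.8, III=-0.6, IV=-3.7, V=-4.1, VI=-3.7
Best worst-case = 5.4 → I.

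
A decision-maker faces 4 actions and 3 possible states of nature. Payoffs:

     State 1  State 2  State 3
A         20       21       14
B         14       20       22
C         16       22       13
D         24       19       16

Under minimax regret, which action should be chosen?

Column bests: State 1=24, State 2=22, State 3=22.
A regrets: 4, 1, 8 → max 8
B regrets: 10, 2, 0 → max 10
C regrets: 8, 0, 9 → max 9
D regrets: 0, 3, 6 → max 6
Smallest max regret = 6 → D.

D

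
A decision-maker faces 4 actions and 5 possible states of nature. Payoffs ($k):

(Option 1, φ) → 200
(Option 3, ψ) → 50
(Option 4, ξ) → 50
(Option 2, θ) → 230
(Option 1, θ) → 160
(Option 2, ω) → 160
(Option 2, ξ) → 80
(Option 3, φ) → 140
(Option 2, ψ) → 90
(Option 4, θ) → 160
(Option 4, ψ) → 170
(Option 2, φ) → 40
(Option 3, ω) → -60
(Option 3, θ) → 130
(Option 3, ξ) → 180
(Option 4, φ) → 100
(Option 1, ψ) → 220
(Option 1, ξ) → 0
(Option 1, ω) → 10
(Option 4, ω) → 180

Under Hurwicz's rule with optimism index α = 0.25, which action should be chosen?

Option 2

Option 1: 0.25·220 + 0.75·0 = 55
Option 2: 0.25·230 + 0.75·40 = 87.5
Option 3: 0.25·180 + 0.75·(-60) = 0
Option 4: 0.25·180 + 0.75·50 = 82.5
Highest Hurwicz score = 87.5 → Option 2.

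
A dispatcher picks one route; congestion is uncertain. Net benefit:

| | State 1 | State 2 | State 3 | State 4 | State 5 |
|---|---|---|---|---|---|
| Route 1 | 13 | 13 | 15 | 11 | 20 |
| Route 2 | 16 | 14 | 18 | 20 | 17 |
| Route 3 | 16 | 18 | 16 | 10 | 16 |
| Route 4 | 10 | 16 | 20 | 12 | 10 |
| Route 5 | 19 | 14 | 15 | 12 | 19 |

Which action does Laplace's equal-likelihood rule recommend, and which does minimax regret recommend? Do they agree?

laplace → Route 2; minimax regret → Route 2 (agree)

Row averages: Route 1=14.4, Route 2=17, Route 3=15.2, Route 4=13.6, Route 5=15.8
Highest average = 17 → Route 2.
Column bests: State 1=19, State 2=18, State 3=20, State 4=20, State 5=20.
Route 1 regrets: 6, 5, 5, 9, 0 → max 9
Route 2 regrets: 3, 4, 2, 0, 3 → max 4
Route 3 regrets: 3, 0, 4, 10, 4 → max 10
Route 4 regrets: 9, 2, 0, 8, 10 → max 10
Route 5 regrets: 0, 4, 5, 8, 1 → max 8
Smallest max regret = 4 → Route 2.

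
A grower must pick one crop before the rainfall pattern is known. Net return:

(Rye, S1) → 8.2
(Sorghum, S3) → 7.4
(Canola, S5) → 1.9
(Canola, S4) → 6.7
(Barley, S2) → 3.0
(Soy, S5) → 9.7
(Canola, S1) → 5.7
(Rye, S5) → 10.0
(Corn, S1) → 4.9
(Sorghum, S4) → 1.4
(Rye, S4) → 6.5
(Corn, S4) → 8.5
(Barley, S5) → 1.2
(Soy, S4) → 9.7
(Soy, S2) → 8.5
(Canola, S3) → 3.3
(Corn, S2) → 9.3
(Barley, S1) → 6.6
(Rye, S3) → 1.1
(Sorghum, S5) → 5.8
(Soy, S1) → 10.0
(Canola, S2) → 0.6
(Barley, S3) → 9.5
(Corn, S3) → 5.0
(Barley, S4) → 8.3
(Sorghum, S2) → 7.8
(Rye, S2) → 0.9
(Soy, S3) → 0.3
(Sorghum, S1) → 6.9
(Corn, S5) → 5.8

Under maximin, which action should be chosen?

Corn

Row minima: Barley=1.2, Corn=4.9, Canola=0.6, Sorghum=1.4, Soy=0.3, Rye=0.9
Best worst-case = 4.9 → Corn.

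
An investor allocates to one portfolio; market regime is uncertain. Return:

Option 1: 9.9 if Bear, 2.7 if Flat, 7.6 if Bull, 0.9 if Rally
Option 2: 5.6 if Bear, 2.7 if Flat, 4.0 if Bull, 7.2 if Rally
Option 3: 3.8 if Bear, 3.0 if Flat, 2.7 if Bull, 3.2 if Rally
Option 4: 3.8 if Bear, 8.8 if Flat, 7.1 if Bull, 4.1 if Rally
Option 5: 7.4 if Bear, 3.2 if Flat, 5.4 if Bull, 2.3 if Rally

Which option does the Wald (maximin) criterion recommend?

Option 4

Row minima: Option 1=0.9, Option 2=2.7, Option 3=2.7, Option 4=3.8, Option 5=2.3
Best worst-case = 3.8 → Option 4.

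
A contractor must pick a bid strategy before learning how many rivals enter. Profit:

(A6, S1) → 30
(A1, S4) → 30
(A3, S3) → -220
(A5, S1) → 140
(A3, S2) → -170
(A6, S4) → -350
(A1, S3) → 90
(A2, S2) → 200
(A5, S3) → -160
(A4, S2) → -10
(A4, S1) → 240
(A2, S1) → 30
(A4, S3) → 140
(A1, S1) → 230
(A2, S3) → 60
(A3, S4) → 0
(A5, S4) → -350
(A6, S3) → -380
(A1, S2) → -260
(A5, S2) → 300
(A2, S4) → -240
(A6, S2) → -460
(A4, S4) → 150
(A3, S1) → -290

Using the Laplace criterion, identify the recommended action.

A4

Row averages: A1=22.5, A2=12.5, A3=-170, A4=130, A5=-17.5, A6=-290
Highest average = 130 → A4.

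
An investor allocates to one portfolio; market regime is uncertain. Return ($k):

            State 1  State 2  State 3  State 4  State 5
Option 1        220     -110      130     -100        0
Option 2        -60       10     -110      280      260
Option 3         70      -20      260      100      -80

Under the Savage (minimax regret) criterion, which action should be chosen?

Option 3

Column bests: State 1=220, State 2=10, State 3=260, State 4=280, State 5=260.
Option 1 regrets: 0, 120, 130, 380, 260 → max 380
Option 2 regrets: 280, 0, 370, 0, 0 → max 370
Option 3 regrets: 150, 30, 0, 180, 340 → max 340
Smallest max regret = 340 → Option 3.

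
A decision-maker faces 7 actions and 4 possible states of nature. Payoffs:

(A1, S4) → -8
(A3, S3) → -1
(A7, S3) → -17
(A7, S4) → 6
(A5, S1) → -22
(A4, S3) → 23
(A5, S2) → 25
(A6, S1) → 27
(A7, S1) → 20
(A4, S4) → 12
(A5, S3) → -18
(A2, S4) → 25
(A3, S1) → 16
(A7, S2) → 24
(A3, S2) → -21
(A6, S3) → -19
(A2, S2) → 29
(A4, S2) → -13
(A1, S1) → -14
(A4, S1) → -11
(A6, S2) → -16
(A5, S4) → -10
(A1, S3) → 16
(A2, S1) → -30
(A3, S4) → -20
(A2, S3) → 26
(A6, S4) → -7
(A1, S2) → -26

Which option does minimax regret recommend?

Column bests: S1=27, S2=29, S3=26, S4=25.
A1 regrets: 41, 55, 10, 33 → max 55
A2 regrets: 57, 0, 0, 0 → max 57
A3 regrets: 11, 50, 27, 45 → max 50
A4 regrets: 38, 42, 3, 13 → max 42
A5 regrets: 49, 4, 44, 35 → max 49
A6 regrets: 0, 45, 45, 32 → max 45
A7 regrets: 7, 5, 43, 19 → max 43
Smallest max regret = 42 → A4.

A4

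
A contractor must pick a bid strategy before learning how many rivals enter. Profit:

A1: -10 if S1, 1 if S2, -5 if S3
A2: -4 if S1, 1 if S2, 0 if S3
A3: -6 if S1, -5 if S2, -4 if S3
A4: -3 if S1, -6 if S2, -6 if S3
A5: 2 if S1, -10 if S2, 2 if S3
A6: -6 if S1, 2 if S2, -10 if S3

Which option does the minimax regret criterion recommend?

Column bests: S1=2, S2=2, S3=2.
A1 regrets: 12, 1, 7 → max 12
A2 regrets: 6, 1, 2 → max 6
A3 regrets: 8, 7, 6 → max 8
A4 regrets: 5, 8, 8 → max 8
A5 regrets: 0, 12, 0 → max 12
A6 regrets: 8, 0, 12 → max 12
Smallest max regret = 6 → A2.

A2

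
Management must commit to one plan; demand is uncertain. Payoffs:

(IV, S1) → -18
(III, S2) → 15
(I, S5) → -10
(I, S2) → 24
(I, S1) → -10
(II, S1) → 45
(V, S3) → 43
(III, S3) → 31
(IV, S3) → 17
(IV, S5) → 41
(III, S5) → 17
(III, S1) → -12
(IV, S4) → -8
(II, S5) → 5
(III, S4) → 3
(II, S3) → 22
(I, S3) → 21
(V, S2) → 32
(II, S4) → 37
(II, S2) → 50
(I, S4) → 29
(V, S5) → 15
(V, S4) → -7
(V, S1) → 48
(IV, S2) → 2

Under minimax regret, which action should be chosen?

Column bests: S1=48, S2=50, S3=43, S4=37, S5=41.
I regrets: 58, 26, 22, 8, 51 → max 58
II regrets: 3, 0, 21, 0, 36 → max 36
III regrets: 60, 35, 12, 34, 24 → max 60
IV regrets: 66, 48, 26, 45, 0 → max 66
V regrets: 0, 18, 0, 44, 26 → max 44
Smallest max regret = 36 → II.

II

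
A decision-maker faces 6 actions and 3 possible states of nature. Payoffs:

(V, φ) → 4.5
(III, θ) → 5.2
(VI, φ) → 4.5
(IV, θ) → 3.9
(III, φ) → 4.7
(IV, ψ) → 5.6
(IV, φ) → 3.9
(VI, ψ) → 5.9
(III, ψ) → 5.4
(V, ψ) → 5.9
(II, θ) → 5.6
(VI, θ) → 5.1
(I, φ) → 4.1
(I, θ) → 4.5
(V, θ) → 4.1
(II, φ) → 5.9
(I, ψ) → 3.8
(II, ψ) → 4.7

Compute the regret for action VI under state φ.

1.4

Best payoff under φ is 5.9.
Regret = 5.9 − 4.5 = 1.4.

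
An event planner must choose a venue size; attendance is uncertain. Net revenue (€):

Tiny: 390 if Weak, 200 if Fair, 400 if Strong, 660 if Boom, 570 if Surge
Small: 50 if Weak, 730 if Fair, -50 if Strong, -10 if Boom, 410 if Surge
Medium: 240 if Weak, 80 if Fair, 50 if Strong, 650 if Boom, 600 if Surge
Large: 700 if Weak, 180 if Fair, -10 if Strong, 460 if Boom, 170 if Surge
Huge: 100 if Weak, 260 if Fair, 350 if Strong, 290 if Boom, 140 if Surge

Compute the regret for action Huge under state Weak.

Best payoff under Weak is 700.
Regret = 700 − 100 = 600.

600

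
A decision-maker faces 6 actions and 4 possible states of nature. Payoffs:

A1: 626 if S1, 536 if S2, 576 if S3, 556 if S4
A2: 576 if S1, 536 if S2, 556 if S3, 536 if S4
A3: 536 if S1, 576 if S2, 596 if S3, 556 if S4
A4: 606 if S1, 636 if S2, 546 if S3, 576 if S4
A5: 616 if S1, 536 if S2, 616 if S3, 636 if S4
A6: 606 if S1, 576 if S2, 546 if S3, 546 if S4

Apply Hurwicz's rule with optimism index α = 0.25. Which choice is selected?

A4

A1: 0.25·626 + 0.75·536 = 558.5
A2: 0.25·576 + 0.75·536 = 546
A3: 0.25·596 + 0.75·536 = 551
A4: 0.25·636 + 0.75·546 = 568.5
A5: 0.25·636 + 0.75·536 = 561
A6: 0.25·606 + 0.75·546 = 561
Highest Hurwicz score = 568.5 → A4.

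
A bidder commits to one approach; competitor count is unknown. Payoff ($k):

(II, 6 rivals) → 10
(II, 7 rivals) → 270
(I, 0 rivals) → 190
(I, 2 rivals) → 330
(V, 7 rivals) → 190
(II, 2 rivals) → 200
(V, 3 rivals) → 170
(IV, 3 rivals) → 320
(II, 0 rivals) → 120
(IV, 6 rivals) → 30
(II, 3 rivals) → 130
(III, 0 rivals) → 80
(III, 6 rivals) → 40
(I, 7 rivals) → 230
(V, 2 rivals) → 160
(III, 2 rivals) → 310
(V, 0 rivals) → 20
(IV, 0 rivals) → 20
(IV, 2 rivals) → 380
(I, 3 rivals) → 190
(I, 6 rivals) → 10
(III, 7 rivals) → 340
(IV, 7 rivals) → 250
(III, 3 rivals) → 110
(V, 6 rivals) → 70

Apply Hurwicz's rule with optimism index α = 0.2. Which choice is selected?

III

I: 0.2·330 + 0.8·10 = 74
II: 0.2·270 + 0.8·10 = 62
III: 0.2·340 + 0.8·40 = 100
IV: 0.2·380 + 0.8·20 = 92
V: 0.2·190 + 0.8·20 = 54
Highest Hurwicz score = 100 → III.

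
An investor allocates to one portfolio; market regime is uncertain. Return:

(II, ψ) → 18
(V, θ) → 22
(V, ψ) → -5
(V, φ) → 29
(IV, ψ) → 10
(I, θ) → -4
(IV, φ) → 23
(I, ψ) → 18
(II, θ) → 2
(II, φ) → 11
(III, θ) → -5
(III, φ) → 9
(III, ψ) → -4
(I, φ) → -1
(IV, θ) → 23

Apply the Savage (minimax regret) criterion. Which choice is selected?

IV

Column bests: θ=23, φ=29, ψ=18.
I regrets: 27, 30, 0 → max 30
II regrets: 21, 18, 0 → max 21
III regrets: 28, 20, 22 → max 28
IV regrets: 0, 6, 8 → max 8
V regrets: 1, 0, 23 → max 23
Smallest max regret = 8 → IV.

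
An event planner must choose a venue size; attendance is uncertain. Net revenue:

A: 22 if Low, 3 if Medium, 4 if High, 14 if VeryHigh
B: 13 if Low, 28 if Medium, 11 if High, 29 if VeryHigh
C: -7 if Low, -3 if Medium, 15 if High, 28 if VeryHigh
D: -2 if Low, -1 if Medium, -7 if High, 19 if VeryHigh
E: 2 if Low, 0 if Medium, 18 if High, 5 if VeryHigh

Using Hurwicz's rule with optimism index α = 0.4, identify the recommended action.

B

A: 0.4·22 + 0.6·3 = 10.6
B: 0.4·29 + 0.6·11 = 18.2
C: 0.4·28 + 0.6·(-7) = 7
D: 0.4·19 + 0.6·(-7) = 3.4
E: 0.4·18 + 0.6·0 = 7.2
Highest Hurwicz score = 18.2 → B.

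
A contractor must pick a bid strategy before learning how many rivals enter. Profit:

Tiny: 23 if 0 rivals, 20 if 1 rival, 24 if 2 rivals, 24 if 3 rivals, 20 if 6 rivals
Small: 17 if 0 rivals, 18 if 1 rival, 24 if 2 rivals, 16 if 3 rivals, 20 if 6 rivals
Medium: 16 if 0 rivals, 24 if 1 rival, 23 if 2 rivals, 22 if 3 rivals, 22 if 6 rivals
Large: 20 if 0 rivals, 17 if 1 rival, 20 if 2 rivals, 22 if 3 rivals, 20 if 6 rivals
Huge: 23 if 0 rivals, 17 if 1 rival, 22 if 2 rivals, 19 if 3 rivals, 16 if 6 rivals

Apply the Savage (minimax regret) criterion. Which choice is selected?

Column bests: 0 rivals=23, 1 rival=24, 2 rivals=24, 3 rivals=24, 6 rivals=22.
Tiny regrets: 0, 4, 0, 0, 2 → max 4
Small regrets: 6, 6, 0, 8, 2 → max 8
Medium regrets: 7, 0, 1, 2, 0 → max 7
Large regrets: 3, 7, 4, 2, 2 → max 7
Huge regrets: 0, 7, 2, 5, 6 → max 7
Smallest max regret = 4 → Tiny.

Tiny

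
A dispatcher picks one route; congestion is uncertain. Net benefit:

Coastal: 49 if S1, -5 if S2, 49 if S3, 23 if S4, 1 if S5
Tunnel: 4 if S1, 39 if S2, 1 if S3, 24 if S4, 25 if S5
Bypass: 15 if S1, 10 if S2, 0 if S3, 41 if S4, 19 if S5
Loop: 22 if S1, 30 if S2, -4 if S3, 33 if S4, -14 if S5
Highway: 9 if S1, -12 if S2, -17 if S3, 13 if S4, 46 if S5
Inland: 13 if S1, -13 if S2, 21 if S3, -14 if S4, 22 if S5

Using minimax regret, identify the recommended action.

Coastal

Column bests: S1=49, S2=39, S3=49, S4=41, S5=46.
Coastal regrets: 0, 44, 0, 18, 45 → max 45
Tunnel regrets: 45, 0, 48, 17, 21 → max 48
Bypass regrets: 34, 29, 49, 0, 27 → max 49
Loop regrets: 27, 9, 53, 8, 60 → max 60
Highway regrets: 40, 51, 66, 28, 0 → max 66
Inland regrets: 36, 52, 28, 55, 24 → max 55
Smallest max regret = 45 → Coastal.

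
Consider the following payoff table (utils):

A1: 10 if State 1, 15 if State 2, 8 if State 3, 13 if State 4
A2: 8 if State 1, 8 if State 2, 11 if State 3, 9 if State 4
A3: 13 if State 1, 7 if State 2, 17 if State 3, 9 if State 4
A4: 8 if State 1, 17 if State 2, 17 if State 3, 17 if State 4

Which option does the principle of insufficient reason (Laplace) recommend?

A4

Row averages: A1=11.5, A2=9, A3=11.5, A4=14.75
Highest average = 14.75 → A4.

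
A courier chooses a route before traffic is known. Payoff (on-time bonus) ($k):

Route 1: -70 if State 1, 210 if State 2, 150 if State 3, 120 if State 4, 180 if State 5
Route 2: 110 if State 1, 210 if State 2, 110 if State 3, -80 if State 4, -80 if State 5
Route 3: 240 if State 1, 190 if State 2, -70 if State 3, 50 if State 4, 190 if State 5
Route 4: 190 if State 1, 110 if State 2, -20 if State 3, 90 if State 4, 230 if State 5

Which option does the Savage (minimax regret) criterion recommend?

Column bests: State 1=240, State 2=210, State 3=150, State 4=120, State 5=230.
Route 1 regrets: 310, 0, 0, 0, 50 → max 310
Route 2 regrets: 130, 0, 40, 200, 310 → max 310
Route 3 regrets: 0, 20, 220, 70, 40 → max 220
Route 4 regrets: 50, 100, 170, 30, 0 → max 170
Smallest max regret = 170 → Route 4.

Route 4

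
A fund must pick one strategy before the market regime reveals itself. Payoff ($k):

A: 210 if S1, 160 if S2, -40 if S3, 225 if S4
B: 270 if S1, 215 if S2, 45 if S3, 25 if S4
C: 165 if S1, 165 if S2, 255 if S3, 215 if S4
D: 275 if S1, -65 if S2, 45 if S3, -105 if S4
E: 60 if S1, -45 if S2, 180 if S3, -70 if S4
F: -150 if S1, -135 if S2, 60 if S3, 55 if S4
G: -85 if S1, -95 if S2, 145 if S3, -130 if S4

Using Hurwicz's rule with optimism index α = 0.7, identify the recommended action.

A: 0.7·225 + 0.3·(-40) = 145.5
B: 0.7·270 + 0.3·25 = 196.5
C: 0.7·255 + 0.3·165 = 228
D: 0.7·275 + 0.3·(-105) = 161
E: 0.7·180 + 0.3·(-70) = 105
F: 0.7·60 + 0.3·(-150) = -3
G: 0.7·145 + 0.3·(-130) = 62.5
Highest Hurwicz score = 228 → C.

C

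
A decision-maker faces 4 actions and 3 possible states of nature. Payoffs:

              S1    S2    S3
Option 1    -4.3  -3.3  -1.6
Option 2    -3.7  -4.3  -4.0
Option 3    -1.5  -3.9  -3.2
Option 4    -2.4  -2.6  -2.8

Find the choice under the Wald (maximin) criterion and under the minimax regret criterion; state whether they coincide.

Row minima: Option 1=-4.3, Option 2=-4.3, Option 3=-3.9, Option 4=-2.8
Best worst-case = -2.8 → Option 4.
Column bests: S1=-1.5, S2=-2.6, S3=-1.6.
Option 1 regrets: 2.8, 0.7, 0.0 → max 2.8
Option 2 regrets: 2.2, 1.7, 2.4 → max 2.4
Option 3 regrets: 0.0, 1.3, 1.6 → max 1.6
Option 4 regrets: 0.9, 0.0, 1.2 → max 1.2
Smallest max regret = 1.2 → Option 4.

maximin → Option 4; minimax regret → Option 4 (agree)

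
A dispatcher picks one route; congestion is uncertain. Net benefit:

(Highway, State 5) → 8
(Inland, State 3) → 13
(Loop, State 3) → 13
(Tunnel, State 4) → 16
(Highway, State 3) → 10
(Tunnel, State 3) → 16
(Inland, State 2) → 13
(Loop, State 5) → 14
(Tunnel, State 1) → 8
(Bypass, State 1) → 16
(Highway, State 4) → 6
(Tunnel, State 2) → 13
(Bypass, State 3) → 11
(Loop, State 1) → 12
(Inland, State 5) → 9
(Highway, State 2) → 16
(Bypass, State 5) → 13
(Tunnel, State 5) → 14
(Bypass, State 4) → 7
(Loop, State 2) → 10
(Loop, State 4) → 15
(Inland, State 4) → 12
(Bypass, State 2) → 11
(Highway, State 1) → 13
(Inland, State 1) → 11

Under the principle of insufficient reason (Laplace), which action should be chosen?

Tunnel

Row averages: Bypass=11.6, Inland=11.6, Loop=12.8, Tunnel=13.4, Highway=10.6
Highest average = 13.4 → Tunnel.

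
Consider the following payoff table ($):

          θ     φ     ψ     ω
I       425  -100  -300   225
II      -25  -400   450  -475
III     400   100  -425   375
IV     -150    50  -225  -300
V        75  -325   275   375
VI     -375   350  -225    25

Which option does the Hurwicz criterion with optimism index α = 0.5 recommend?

I

I: 0.5·425 + 0.5·(-300) = 62.5
II: 0.5·450 + 0.5·(-475) = -12.5
III: 0.5·400 + 0.5·(-425) = -12.5
IV: 0.5·50 + 0.5·(-300) = -125
V: 0.5·375 + 0.5·(-325) = 25
VI: 0.5·350 + 0.5·(-375) = -12.5
Highest Hurwicz score = 62.5 → I.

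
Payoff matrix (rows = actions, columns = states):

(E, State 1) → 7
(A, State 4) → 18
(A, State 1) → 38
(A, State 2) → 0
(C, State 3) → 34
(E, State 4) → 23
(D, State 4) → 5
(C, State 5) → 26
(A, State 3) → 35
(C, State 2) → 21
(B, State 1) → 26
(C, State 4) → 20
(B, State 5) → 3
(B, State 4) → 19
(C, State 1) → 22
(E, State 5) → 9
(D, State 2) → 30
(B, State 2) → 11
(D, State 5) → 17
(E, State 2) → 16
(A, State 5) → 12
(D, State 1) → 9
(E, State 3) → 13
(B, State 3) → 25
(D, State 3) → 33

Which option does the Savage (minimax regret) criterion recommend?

Column bests: State 1=38, State 2=30, State 3=35, State 4=23, State 5=26.
A regrets: 0, 30, 0, 5, 14 → max 30
B regrets: 12, 19, 10, 4, 23 → max 23
C regrets: 16, 9, 1, 3, 0 → max 16
D regrets: 29, 0, 2, 18, 9 → max 29
E regrets: 31, 14, 22, 0, 17 → max 31
Smallest max regret = 16 → C.

C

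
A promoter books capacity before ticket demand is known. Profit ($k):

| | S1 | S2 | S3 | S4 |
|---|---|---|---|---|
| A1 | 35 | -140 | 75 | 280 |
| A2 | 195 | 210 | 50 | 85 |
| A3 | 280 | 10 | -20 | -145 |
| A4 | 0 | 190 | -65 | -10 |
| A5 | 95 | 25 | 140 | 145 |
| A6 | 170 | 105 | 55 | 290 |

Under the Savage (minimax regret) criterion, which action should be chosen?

A6

Column bests: S1=280, S2=210, S3=140, S4=290.
A1 regrets: 245, 350, 65, 10 → max 350
A2 regrets: 85, 0, 90, 205 → max 205
A3 regrets: 0, 200, 160, 435 → max 435
A4 regrets: 280, 20, 205, 300 → max 300
A5 regrets: 185, 185, 0, 145 → max 185
A6 regrets: 110, 105, 85, 0 → max 110
Smallest max regret = 110 → A6.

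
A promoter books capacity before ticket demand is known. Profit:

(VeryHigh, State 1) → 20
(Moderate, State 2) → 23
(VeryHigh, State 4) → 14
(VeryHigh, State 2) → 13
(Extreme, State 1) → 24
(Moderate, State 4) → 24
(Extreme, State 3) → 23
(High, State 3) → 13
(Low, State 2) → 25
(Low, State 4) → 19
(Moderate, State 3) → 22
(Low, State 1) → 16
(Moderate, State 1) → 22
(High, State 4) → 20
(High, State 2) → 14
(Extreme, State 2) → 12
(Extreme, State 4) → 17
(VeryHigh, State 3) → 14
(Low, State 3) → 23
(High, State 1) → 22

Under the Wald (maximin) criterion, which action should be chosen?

Row minima: Low=16, Moderate=22, High=13, VeryHigh=13, Extreme=12
Best worst-case = 22 → Moderate.

Moderate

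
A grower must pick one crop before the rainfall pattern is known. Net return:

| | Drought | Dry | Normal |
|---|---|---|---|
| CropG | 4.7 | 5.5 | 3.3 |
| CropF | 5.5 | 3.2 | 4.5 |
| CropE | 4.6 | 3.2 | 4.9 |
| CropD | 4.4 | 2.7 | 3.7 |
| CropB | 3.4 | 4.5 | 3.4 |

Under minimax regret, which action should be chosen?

CropG

Column bests: Drought=5.5, Dry=5.5, Normal=4.9.
CropG regrets: 0.8, 0.0, 1.6 → max 1.6
CropF regrets: 0.0, 2.3, 0.4 → max 2.3
CropE regrets: 0.9, 2.3, 0.0 → max 2.3
CropD regrets: 1.1, 2.8, 1.2 → max 2.8
CropB regrets: 2.1, 1.0, 1.5 → max 2.1
Smallest max regret = 1.6 → CropG.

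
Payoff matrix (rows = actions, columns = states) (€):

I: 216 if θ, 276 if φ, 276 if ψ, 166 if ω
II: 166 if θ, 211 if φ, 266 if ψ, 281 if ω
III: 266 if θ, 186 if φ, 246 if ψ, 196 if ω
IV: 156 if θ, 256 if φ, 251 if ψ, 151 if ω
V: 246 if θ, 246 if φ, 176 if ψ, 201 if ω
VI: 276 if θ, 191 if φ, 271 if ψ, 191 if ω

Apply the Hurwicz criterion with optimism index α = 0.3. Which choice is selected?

I: 0.3·276 + 0.7·166 = 199
II: 0.3·281 + 0.7·166 = 200.5
III: 0.3·266 + 0.7·186 = 210
IV: 0.3·256 + 0.7·151 = 182.5
V: 0.3·246 + 0.7·176 = 197
VI: 0.3·276 + 0.7·191 = 216.5
Highest Hurwicz score = 216.5 → VI.

VI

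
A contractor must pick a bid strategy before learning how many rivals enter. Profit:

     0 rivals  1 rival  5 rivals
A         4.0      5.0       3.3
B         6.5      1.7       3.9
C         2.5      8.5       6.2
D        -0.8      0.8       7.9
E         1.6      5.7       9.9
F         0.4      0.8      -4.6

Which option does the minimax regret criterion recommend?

C

Column bests: 0 rivals=6.5, 1 rival=8.5, 5 rivals=9.9.
A regrets: 2.5, 3.5, 6.6 → max 6.6
B regrets: 0.0, 6.8, 6.0 → max 6.8
C regrets: 4.0, 0.0, 3.7 → max 4.0
D regrets: 7.3, 7.7, 2.0 → max 7.7
E regrets: 4.9, 2.8, 0.0 → max 4.9
F regrets: 6.1, 7.7, 14.5 → max 14.5
Smallest max regret = 4.0 → C.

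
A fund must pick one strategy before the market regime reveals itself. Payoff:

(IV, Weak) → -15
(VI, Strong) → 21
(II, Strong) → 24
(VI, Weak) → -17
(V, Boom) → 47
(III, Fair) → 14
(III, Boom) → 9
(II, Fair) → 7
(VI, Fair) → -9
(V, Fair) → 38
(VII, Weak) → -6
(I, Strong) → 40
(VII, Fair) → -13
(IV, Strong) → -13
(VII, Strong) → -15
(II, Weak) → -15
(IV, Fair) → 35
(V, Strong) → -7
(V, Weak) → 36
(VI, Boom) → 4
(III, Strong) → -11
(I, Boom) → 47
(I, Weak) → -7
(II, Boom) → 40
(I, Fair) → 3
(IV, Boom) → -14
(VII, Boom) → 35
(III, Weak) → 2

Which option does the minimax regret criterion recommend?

I

Column bests: Weak=36, Fair=38, Strong=40, Boom=47.
I regrets: 43, 35, 0, 0 → max 43
II regrets: 51, 31, 16, 7 → max 51
III regrets: 34, 24, 51, 38 → max 51
IV regrets: 51, 3, 53, 61 → max 61
V regrets: 0, 0, 47, 0 → max 47
VI regrets: 53, 47, 19, 43 → max 53
VII regrets: 42, 51, 55, 12 → max 55
Smallest max regret = 43 → I.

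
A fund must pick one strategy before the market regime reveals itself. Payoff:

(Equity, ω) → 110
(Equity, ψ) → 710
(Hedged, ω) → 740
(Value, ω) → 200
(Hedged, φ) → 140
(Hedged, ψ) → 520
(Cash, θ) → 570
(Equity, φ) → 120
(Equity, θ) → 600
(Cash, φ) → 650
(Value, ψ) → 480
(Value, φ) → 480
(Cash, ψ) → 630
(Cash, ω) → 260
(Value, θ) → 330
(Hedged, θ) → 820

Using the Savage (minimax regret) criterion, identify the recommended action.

Column bests: θ=820, φ=650, ψ=710, ω=740.
Hedged regrets: 0, 510, 190, 0 → max 510
Equity regrets: 220, 530, 0, 630 → max 630
Cash regrets: 250, 0, 80, 480 → max 480
Value regrets: 490, 170, 230, 540 → max 540
Smallest max regret = 480 → Cash.

Cash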